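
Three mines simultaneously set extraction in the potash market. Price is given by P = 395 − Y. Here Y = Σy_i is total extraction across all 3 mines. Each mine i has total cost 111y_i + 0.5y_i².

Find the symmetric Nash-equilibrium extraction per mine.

A representative mine's profit is π_i = y_i(395 − Y) − 111y_i − 0.5y_i², with Y = y_i + Σ_{j≠i} y_j.
First-order condition: 284 − 3y_i − Σ_{j≠i} y_j = 0.
With identical mines, set every y_j = y: then 284 − 3y − 2y = 0, i.e. y = 284/5 = 56.8.

56.8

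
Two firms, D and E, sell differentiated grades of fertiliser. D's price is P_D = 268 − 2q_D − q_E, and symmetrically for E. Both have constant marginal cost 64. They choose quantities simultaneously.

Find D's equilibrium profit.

3329.28

Firm D's profit: π = q_D(268 − 2q_D − q_E) − 64q_D.
∂π/∂q_D = 204 − 4q_D − q_E = 0 ⇒ q_D = 51 − 0.25q_E.
Setting q_D = q_E in the reaction function: q_D = 51 − 0.25q_D, so q_D = 51 / 1.25 = 40.8.
P_D = 268 − 2·40.8 − 40.8 = 145.6.
Profit = (145.6 − 64)·40.8 = 3329.28.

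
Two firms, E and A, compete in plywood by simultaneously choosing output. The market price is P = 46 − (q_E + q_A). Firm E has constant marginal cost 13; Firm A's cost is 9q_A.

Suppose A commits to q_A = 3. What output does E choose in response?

15

Firm E's profit: π = q_E(46 − (q_E + q_A)) − 13q_E.
∂π/∂q_E = 33 − 2q_E − q_A = 0, so q_E = 16.5 − 0.5q_A.
At q_A = 3: q_E = 16.5 − 0.5·3 = 15.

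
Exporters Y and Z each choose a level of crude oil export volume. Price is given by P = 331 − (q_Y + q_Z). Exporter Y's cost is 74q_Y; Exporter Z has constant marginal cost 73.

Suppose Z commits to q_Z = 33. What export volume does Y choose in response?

Exporter Y's profit: π = q_Y(331 − (q_Y + q_Z)) − 74q_Y.
∂π/∂q_Y = 257 − 2q_Y − q_Z = 0, so q_Y = 128.5 − 0.5q_Z.
At q_Z = 33: q_Y = 128.5 − 0.5·33 = 112.

112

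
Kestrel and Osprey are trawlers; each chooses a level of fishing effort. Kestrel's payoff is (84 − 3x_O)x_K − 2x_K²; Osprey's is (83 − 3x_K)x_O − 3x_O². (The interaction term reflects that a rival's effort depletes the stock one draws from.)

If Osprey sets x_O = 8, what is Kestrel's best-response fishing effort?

Expanding Kestrel's payoff: 84x_K − 3x_Ox_K − 2x_K².
∂π/∂x_K = 84 − 3x_O − 4x_K = 0, so x_K = 21 − 0.75x_O.
At x_O = 8: x_K = 21 − 0.75·8 = 15.

15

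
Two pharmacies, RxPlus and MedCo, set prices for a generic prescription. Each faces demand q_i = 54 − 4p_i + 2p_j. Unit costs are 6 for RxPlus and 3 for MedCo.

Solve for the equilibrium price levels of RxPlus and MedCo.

12.6, 11.4

RxPlus's profit: π = (p_{RxPlus} − 6)(54 − 4p_{RxPlus} + 2p_{MedCo}).
∂π/∂p_{RxPlus} = 78 − 8p_{RxPlus} + 2p_{MedCo} = 0 ⇒ p_{RxPlus} = 9.75 + 0.25p_{MedCo}.
Similarly p_{MedCo} = 8.25 + 0.25p_{RxPlus}.
Substituting the second reaction function into the first: p_{RxPlus} = 9.75 + 0.25(8.25 + 0.25p_{RxPlus}), which gives 0.9375p_{RxPlus} = 11.8125 ⇒ p_{RxPlus} = 12.6.
Then p_{MedCo} = 8.25 + 0.25·12.6 = 11.4.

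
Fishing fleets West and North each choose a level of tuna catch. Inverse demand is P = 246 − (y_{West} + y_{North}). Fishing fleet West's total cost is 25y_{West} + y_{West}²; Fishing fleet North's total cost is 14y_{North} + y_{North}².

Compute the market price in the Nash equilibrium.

Fishing fleet West's profit: π = y_{West}(246 − (y_{West} + y_{North})) − 25y_{West} − y_{West}².
∂π/∂y_{West} = 221 − 4y_{West} − y_{North} = 0, so y_{West} = 55.25 − 0.25y_{North}.
By the same steps for North: y_{North} = 58 − 0.25y_{West}.
Substituting the second reaction function into the first: y_{West} = 55.25 − 0.25(58 − 0.25y_{West}), which gives 0.9375y_{West} = 40.75 ⇒ y_{West} = 652/15.
Then y_{North} = 58 − 0.25·(652/15) = 707/15.
Equilibrium price: P = 246 − 90.6 = 155.4.

155.4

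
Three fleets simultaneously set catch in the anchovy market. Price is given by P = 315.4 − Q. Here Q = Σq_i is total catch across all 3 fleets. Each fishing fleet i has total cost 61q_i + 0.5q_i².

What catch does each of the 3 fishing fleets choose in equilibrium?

A representative fishing fleet's profit is π_i = q_i(315.4 − Q) − 61q_i − 0.5q_i², with Q = q_i + Σ_{j≠i} q_j.
First-order condition: 254.4 − 3q_i − Σ_{j≠i} q_j = 0.
Imposing symmetry (q_j = q for all j) turns Σ_{j≠i} q_j into 2q, so 254.4 = 5q and q = 50.88.

50.88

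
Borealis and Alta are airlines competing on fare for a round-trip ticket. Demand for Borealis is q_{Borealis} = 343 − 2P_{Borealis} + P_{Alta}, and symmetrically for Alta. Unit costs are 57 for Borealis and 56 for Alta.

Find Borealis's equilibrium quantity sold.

190.4

Borealis's profit: π = (P_{Borealis} − 57)(343 − 2P_{Borealis} + P_{Alta}).
∂π/∂P_{Borealis} = 457 − 4P_{Borealis} + P_{Alta} = 0 ⇒ P_{Borealis} = 114.25 + 0.25P_{Alta}.
Similarly P_{Alta} = 113.75 + 0.25P_{Borealis}.
Solving the two reaction functions simultaneously: (1 − (0.25)(0.25))P_{Borealis} = 114.25 + 0.25·113.75, so 0.9375P_{Borealis} = 142.6875 and P_{Borealis} = 152.2.
Then P_{Alta} = 113.75 + 0.25·152.2 = 151.8.
q_{Borealis} = 343 − 2·152.2 + 151.8 = 190.4.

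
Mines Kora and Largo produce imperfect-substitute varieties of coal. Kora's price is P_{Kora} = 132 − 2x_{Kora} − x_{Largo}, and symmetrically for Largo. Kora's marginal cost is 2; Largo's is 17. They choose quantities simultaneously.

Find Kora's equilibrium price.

56

Mine Kora's profit: π = x_{Kora}(132 − 2x_{Kora} − x_{Largo}) − 2x_{Kora}.
∂π/∂x_{Kora} = 130 − 4x_{Kora} − x_{Largo} = 0 ⇒ x_{Kora} = 32.5 − 0.25x_{Largo}.
Similarly x_{Largo} = 28.75 − 0.25x_{Kora}.
Substituting the second reaction function into the first: x_{Kora} = 32.5 − 0.25(28.75 − 0.25x_{Kora}), which gives 0.9375x_{Kora} = 25.3125 ⇒ x_{Kora} = 27.
Then x_{Largo} = 28.75 − 0.25·27 = 22.
P_{Kora} = 132 − 2·27 − 22 = 56.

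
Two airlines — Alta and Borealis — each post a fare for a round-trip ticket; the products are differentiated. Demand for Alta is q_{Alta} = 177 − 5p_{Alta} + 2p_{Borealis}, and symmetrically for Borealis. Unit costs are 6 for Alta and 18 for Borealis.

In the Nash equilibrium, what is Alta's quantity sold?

105.625

Alta's profit: π = (p_{Alta} − 6)(177 − 5p_{Alta} + 2p_{Borealis}).
∂π/∂p_{Alta} = 207 − 10p_{Alta} + 2p_{Borealis} = 0 ⇒ p_{Alta} = 20.7 + 0.2p_{Borealis}.
Similarly p_{Borealis} = 26.7 + 0.2p_{Alta}.
Plugging p_{Borealis} into Alta's best response: p_{Alta} = 20.7 + 0.2(26.7 + 0.2p_{Alta}) ⇒ 0.96p_{Alta} = 26.04, so p_{Alta} = 27.125.
Then p_{Borealis} = 26.7 + 0.2·27.125 = 32.125.
q_{Alta} = 177 − 5·27.125 + 2·32.125 = 105.625.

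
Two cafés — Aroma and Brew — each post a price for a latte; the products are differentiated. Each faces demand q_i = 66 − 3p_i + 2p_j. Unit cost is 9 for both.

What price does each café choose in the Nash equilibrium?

Aroma's profit: π = (p_{Aroma} − 9)(66 − 3p_{Aroma} + 2p_{Brew}).
∂π/∂p_{Aroma} = 93 − 6p_{Aroma} + 2p_{Brew} = 0 ⇒ p_{Aroma} = 15.5 + (1/3)p_{Brew}.
The game is symmetric, so in equilibrium p_{Brew} = p_{Aroma}: the reaction function gives (2/3)p_{Aroma} = 15.5, hence p_{Aroma} = 23.25.

23.25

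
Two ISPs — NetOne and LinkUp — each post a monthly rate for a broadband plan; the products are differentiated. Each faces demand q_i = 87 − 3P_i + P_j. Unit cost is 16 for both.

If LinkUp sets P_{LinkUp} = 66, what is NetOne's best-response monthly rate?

NetOne's profit: π = (P_{NetOne} − 16)(87 − 3P_{NetOne} + P_{LinkUp}).
∂π/∂P_{NetOne} = 135 − 6P_{NetOne} + P_{LinkUp} = 0 ⇒ P_{NetOne} = 22.5 + (1/6)P_{LinkUp}.
At P_{LinkUp} = 66: P_{NetOne} = 22.5 + (1/6)·66 = 33.5.

33.5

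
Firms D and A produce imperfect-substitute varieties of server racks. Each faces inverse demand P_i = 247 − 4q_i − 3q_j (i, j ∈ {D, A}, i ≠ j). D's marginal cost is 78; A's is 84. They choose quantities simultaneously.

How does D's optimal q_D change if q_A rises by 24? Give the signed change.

Firm D's profit: π = q_D(247 − 4q_D − 3q_A) − 78q_D.
∂π/∂q_D = 169 − 8q_D − 3q_A = 0 ⇒ q_D = 21.125 − 0.375q_A.
The reaction-function slope is −0.375, so a 24-unit rise in q_A moves q_D by −0.375 × 24 = −9. D's best response falls — the actions are strategic substitutes.

-9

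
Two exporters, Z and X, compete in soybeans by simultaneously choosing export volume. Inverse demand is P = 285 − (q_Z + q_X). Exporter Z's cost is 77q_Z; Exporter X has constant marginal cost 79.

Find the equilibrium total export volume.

Exporter Z's profit: π = q_Z(285 − (q_Z + q_X)) − 77q_Z.
∂π/∂q_Z = 208 − 2q_Z − q_X = 0, so q_Z = 104 − 0.5q_X.
By the same steps for X: q_X = 103 − 0.5q_Z.
Solving the two reaction functions simultaneously: (1 − (−0.5)(−0.5))q_Z = 104 − 0.5·103, so 0.75q_Z = 52.5 and q_Z = 70.
Then q_X = 103 − 0.5·70 = 68.
Total export volume: 70 + 68 = 138.

138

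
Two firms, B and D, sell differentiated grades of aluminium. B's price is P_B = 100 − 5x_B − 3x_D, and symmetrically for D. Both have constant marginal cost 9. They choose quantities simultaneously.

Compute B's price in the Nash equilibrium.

44

Firm B's profit: π = x_B(100 − 5x_B − 3x_D) − 9x_B.
∂π/∂x_B = 91 − 10x_B − 3x_D = 0 ⇒ x_B = 9.1 − 0.3x_D.
Setting x_B = x_D in the reaction function: x_B = 9.1 − 0.3x_B, so x_B = 9.1 / 1.3 = 7.
P_B = 100 − 5·7 − 3·7 = 44.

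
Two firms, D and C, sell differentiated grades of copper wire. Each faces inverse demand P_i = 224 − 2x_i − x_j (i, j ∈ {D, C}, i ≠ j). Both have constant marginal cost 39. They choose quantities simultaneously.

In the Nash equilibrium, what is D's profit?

Firm D's profit: π = x_D(224 − 2x_D − x_C) − 39x_D.
∂π/∂x_D = 185 − 4x_D − x_C = 0 ⇒ x_D = 46.25 − 0.25x_C.
Setting x_D = x_C in the reaction function: x_D = 46.25 − 0.25x_D, so x_D = 46.25 / 1.25 = 37.
P_D = 224 − 2·37 − 37 = 113.
Profit = (113 − 39)·37 = 2738.

2738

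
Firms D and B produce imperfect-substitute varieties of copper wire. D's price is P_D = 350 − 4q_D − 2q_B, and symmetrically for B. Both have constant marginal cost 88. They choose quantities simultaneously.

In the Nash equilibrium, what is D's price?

Firm D's profit: π = q_D(350 − 4q_D − 2q_B) − 88q_D.
∂π/∂q_D = 262 − 8q_D − 2q_B = 0 ⇒ q_D = 32.75 − 0.25q_B.
The game is symmetric, so in equilibrium q_B = q_D: the reaction function gives 1.25q_D = 32.75, hence q_D = 26.2.
P_D = 350 − 4·26.2 − 2·26.2 = 192.8.

192.8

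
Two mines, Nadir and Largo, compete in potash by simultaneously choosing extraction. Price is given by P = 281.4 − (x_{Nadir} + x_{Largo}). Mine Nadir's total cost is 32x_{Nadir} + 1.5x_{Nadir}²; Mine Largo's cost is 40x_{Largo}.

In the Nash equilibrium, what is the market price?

146.4

Mine Nadir's profit: π = x_{Nadir}(281.4 − (x_{Nadir} + x_{Largo})) − 32x_{Nadir} − 1.5x_{Nadir}².
∂π/∂x_{Nadir} = 249.4 − 5x_{Nadir} − x_{Largo} = 0, so x_{Nadir} = 49.88 − 0.2x_{Largo}.
For Largo: ∂π/∂x_{Largo} = 241.4 − 2x_{Largo} − x_{Nadir} = 0 ⇒ x_{Largo} = 120.7 − 0.5x_{Nadir}.
Plugging x_{Largo} into Nadir's best response: x_{Nadir} = 49.88 − 0.2(120.7 − 0.5x_{Nadir}) ⇒ 0.9x_{Nadir} = 25.74, so x_{Nadir} = 28.6.
Then x_{Largo} = 120.7 − 0.5·28.6 = 106.4.
Equilibrium price: P = 281.4 − 135 = 146.4.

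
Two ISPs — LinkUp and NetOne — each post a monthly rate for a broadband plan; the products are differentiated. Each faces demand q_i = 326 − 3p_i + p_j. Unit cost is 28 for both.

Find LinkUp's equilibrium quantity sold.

LinkUp's profit: π = (p_{LinkUp} − 28)(326 − 3p_{LinkUp} + p_{NetOne}).
∂π/∂p_{LinkUp} = 410 − 6p_{LinkUp} + p_{NetOne} = 0 ⇒ p_{LinkUp} = 205/3 + (1/6)p_{NetOne}.
The game is symmetric, so in equilibrium p_{NetOne} = p_{LinkUp}: the reaction function gives (5/6)p_{LinkUp} = 205/3, hence p_{LinkUp} = 82.
q_{LinkUp} = 326 − 3·82 + 82 = 162.

162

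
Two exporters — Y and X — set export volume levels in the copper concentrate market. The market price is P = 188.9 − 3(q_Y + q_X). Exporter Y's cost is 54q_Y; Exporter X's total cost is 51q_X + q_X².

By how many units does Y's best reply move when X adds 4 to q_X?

-2

Exporter Y's profit: π = q_Y(188.9 − 3(q_Y + q_X)) − 54q_Y.
∂π/∂q_Y = 134.9 − 6q_Y − 3q_X = 0, so q_Y = 1349/60 − 0.5q_X.
The reaction-function slope is −0.5, so a 4-unit rise in q_X moves q_Y by −0.5 × 4 = −2. Y's best response falls — the actions are strategic substitutes.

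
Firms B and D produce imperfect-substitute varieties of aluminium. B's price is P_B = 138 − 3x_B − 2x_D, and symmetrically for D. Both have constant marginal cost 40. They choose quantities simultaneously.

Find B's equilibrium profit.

450.1875

Firm B's profit: π = x_B(138 − 3x_B − 2x_D) − 40x_B.
∂π/∂x_B = 98 − 6x_B − 2x_D = 0 ⇒ x_B = 49/3 − (1/3)x_D.
By symmetry x_D = x_B; substituting into the reaction function, (4/3)x_B = 49/3 and x_B = 12.25.
P_B = 138 − 3·12.25 − 2·12.25 = 76.75.
Profit = (76.75 − 40)·12.25 = 450.1875.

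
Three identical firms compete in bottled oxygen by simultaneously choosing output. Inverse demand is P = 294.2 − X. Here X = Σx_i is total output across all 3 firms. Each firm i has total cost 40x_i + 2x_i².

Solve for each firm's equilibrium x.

31.775

A representative firm's profit is π_i = x_i(294.2 − X) − 40x_i − 2x_i², with X = x_i + Σ_{j≠i} x_j.
First-order condition: 254.2 − 6x_i − Σ_{j≠i} x_j = 0.
Imposing symmetry (x_j = x for all j) turns Σ_{j≠i} x_j into 2x, so 254.2 = 8x and x = 31.775.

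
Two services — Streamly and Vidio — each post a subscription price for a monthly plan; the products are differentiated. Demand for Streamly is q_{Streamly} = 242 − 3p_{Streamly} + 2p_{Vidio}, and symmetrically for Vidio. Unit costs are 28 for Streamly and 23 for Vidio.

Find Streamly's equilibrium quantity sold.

Streamly's profit: π = (p_{Streamly} − 28)(242 − 3p_{Streamly} + 2p_{Vidio}).
∂π/∂p_{Streamly} = 326 − 6p_{Streamly} + 2p_{Vidio} = 0 ⇒ p_{Streamly} = 163/3 + (1/3)p_{Vidio}.
Similarly p_{Vidio} = 311/6 + (1/3)p_{Streamly}.
Plugging p_{Vidio} into Streamly's best response: p_{Streamly} = 163/3 + (1/3)(311/6 + (1/3)p_{Streamly}) ⇒ (8/9)p_{Streamly} = 1289/18, so p_{Streamly} = 80.5625.
Then p_{Vidio} = 311/6 + (1/3)·80.5625 = 78.6875.
q_{Streamly} = 242 − 3·80.5625 + 2·78.6875 = 157.6875.

157.6875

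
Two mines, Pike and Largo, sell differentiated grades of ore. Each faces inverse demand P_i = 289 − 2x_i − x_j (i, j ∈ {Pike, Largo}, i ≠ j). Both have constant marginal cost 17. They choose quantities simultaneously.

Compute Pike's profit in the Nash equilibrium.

Mine Pike's profit: π = x_{Pike}(289 − 2x_{Pike} − x_{Largo}) − 17x_{Pike}.
∂π/∂x_{Pike} = 272 − 4x_{Pike} − x_{Largo} = 0 ⇒ x_{Pike} = 68 − 0.25x_{Largo}.
The game is symmetric, so in equilibrium x_{Largo} = x_{Pike}: the reaction function gives 1.25x_{Pike} = 68, hence x_{Pike} = 54.4.
P_{Pike} = 289 − 2·54.4 − 54.4 = 125.8.
Profit = (125.8 − 17)·54.4 = 5918.72.

5918.72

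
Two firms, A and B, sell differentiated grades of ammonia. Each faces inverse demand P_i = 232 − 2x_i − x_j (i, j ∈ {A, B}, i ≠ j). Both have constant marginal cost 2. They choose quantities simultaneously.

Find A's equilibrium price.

Firm A's profit: π = x_A(232 − 2x_A − x_B) − 2x_A.
∂π/∂x_A = 230 − 4x_A − x_B = 0 ⇒ x_A = 57.5 − 0.25x_B.
By symmetry x_B = x_A; substituting into the reaction function, 1.25x_A = 57.5 and x_A = 46.
P_A = 232 − 2·46 − 46 = 94.

94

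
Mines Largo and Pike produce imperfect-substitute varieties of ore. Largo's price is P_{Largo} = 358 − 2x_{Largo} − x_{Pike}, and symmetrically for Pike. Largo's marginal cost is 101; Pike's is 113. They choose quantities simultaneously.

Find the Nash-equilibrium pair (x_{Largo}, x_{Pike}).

52.2, 48.2

Mine Largo's profit: π = x_{Largo}(358 − 2x_{Largo} − x_{Pike}) − 101x_{Largo}.
∂π/∂x_{Largo} = 257 − 4x_{Largo} − x_{Pike} = 0 ⇒ x_{Largo} = 64.25 − 0.25x_{Pike}.
Similarly x_{Pike} = 61.25 − 0.25x_{Largo}.
Solving the two reaction functions simultaneously: (1 − (−0.25)(−0.25))x_{Largo} = 64.25 − 0.25·61.25, so 0.9375x_{Largo} = 48.9375 and x_{Largo} = 52.2.
Then x_{Pike} = 61.25 − 0.25·52.2 = 48.2.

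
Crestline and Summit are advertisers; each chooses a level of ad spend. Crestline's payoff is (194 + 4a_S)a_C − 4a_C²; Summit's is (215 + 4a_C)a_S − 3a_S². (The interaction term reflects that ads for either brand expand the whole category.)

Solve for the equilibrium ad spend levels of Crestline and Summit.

Expanding Crestline's payoff: 194a_C + 4a_Sa_C − 4a_C².
∂π/∂a_C = 194 + 4a_S − 8a_C = 0, so a_C = 24.25 + 0.5a_S.
Likewise for Summit: a_S = 215/6 + (2/3)a_C.
Substituting the second reaction function into the first: a_C = 24.25 + 0.5(215/6 + (2/3)a_C), which gives (2/3)a_C = 253/6 ⇒ a_C = 63.25.
Then a_S = 215/6 + (2/3)·63.25 = 78.

63.25, 78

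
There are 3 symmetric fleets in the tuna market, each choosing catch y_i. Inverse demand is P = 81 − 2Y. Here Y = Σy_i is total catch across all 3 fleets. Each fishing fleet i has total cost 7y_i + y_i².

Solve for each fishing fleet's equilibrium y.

7.4

A representative fishing fleet's profit is π_i = y_i(81 − 2Y) − 7y_i − y_i², with Y = y_i + Σ_{j≠i} y_j.
First-order condition: 74 − 6y_i − 2Σ_{j≠i} y_j = 0.
In a symmetric equilibrium every fishing fleet chooses the same y, so Σ_{j≠i} y_j = 2y. The condition becomes 74 − 10y = 0, giving y = 74/10 = 7.4.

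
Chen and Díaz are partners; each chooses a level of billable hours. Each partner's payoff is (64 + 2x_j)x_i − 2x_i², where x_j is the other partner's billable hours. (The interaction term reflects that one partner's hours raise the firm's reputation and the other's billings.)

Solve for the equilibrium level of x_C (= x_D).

32

Chen's payoff is (64 + 2x_D)x_C − 2x_C².
∂π/∂x_C = 64 + 2x_D − 4x_C = 0, so x_C = 16 + 0.5x_D.
By symmetry x_D = x_C; substituting into the reaction function, 0.5x_C = 16 and x_C = 32.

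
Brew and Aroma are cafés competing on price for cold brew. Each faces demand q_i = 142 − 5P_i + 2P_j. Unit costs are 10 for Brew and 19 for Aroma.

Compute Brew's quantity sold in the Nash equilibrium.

Brew's profit: π = (P_{Brew} − 10)(142 − 5P_{Brew} + 2P_{Aroma}).
∂π/∂P_{Brew} = 192 − 10P_{Brew} + 2P_{Aroma} = 0 ⇒ P_{Brew} = 19.2 + 0.2P_{Aroma}.
Similarly P_{Aroma} = 23.7 + 0.2P_{Brew}.
Substituting the second reaction function into the first: P_{Brew} = 19.2 + 0.2(23.7 + 0.2P_{Brew}), which gives 0.96P_{Brew} = 23.94 ⇒ P_{Brew} = 24.9375.
Then P_{Aroma} = 23.7 + 0.2·24.9375 = 28.6875.
q_{Brew} = 142 − 5·24.9375 + 2·28.6875 = 74.6875.

74.6875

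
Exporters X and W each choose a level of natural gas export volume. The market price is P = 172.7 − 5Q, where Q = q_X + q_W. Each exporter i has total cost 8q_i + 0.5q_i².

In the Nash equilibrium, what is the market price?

69.7625

Exporter X's profit: π = q_X(172.7 − 5(q_X + q_W)) − 8q_X − 0.5q_X².
∂π/∂q_X = 164.7 − 11q_X − 5q_W = 0, so q_X = 1647/110 − (5/11)q_W.
Setting q_X = q_W in the reaction function: q_X = 1647/110 − (5/11)q_X, so q_X = (1647/110) / (16/11) = 1647/160.
Equilibrium price: P = 172.7 − 5·20.5875 = 69.7625.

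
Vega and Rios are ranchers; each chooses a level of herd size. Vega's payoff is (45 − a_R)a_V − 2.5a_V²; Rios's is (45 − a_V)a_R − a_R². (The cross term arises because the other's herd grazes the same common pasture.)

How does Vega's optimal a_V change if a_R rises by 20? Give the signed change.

Expanding Vega's payoff: 45a_V − a_Ra_V − 2.5a_V².
∂π/∂a_V = 45 − a_R − 5a_V = 0, so a_V = 9 − 0.2a_R.
The reaction-function slope is −0.2, so a 20-unit rise in a_R moves a_V by −0.2 × 20 = −4. Vega's best response falls — the actions are strategic substitutes.

-4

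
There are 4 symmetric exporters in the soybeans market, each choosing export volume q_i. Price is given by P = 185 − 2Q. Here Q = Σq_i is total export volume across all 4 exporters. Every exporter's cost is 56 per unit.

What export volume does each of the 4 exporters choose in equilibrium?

12.9

A representative exporter's profit is π_i = q_i(185 − 2Q) − 56q_i, with Q = q_i + Σ_{j≠i} q_j.
First-order condition: 129 − 4q_i − 2Σ_{j≠i} q_j = 0.
Imposing symmetry (q_j = q for all j) turns Σ_{j≠i} q_j into 3q, so 129 = 10q and q = 12.9.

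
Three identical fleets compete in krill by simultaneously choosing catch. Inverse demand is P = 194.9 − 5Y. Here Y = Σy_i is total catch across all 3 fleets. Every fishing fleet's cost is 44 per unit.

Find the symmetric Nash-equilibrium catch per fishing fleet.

7.545

A representative fishing fleet's profit is π_i = y_i(194.9 − 5Y) − 44y_i, with Y = y_i + Σ_{j≠i} y_j.
First-order condition: 150.9 − 10y_i − 5Σ_{j≠i} y_j = 0.
In a symmetric equilibrium every fishing fleet chooses the same y, so Σ_{j≠i} y_j = 2y. The condition becomes 150.9 − 20y = 0, giving y = 150.9/20 = 7.545.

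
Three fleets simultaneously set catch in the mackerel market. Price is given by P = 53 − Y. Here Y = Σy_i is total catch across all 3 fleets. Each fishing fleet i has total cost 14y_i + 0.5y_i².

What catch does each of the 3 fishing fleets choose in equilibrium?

A representative fishing fleet's profit is π_i = y_i(53 − Y) − 14y_i − 0.5y_i², with Y = y_i + Σ_{j≠i} y_j.
First-order condition: 39 − 3y_i − Σ_{j≠i} y_j = 0.
In a symmetric equilibrium every fishing fleet chooses the same y, so Σ_{j≠i} y_j = 2y. The condition becomes 39 − 5y = 0, giving y = 39/5 = 7.8.

7.8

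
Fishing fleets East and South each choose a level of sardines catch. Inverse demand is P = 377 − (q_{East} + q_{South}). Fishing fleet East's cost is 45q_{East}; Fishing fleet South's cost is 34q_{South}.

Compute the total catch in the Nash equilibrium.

Fishing fleet East's profit: π = q_{East}(377 − (q_{East} + q_{South})) − 45q_{East}.
∂π/∂q_{East} = 332 − 2q_{East} − q_{South} = 0, so q_{East} = 166 − 0.5q_{South}.
By the same steps for South: q_{South} = 171.5 − 0.5q_{East}.
Plugging q_{South} into East's best response: q_{East} = 166 − 0.5(171.5 − 0.5q_{East}) ⇒ 0.75q_{East} = 80.25, so q_{East} = 107.
Then q_{South} = 171.5 − 0.5·107 = 118.
Total catch: 107 + 118 = 225.

225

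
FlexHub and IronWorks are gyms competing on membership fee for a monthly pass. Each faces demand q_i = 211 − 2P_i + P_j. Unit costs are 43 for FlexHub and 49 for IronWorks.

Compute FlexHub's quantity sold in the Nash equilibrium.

FlexHub's profit: π = (P_{FlexHub} − 43)(211 − 2P_{FlexHub} + P_{IronWorks}).
∂π/∂P_{FlexHub} = 297 − 4P_{FlexHub} + P_{IronWorks} = 0 ⇒ P_{FlexHub} = 74.25 + 0.25P_{IronWorks}.
Similarly P_{IronWorks} = 77.25 + 0.25P_{FlexHub}.
Solving the two reaction functions simultaneously: (1 − (0.25)(0.25))P_{FlexHub} = 74.25 + 0.25·77.25, so 0.9375P_{FlexHub} = 93.5625 and P_{FlexHub} = 99.8.
Then P_{IronWorks} = 77.25 + 0.25·99.8 = 102.2.
q_{FlexHub} = 211 − 2·99.8 + 102.2 = 113.6.

113.6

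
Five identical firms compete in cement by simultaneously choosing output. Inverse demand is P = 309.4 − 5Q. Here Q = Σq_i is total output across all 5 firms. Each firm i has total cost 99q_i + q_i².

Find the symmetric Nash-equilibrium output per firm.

A representative firm's profit is π_i = q_i(309.4 − 5Q) − 99q_i − q_i², with Q = q_i + Σ_{j≠i} q_j.
First-order condition: 210.4 − 12q_i − 5Σ_{j≠i} q_j = 0.
Imposing symmetry (q_j = q for all j) turns Σ_{j≠i} q_j into 4q, so 210.4 = 32q and q = 6.575.

6.575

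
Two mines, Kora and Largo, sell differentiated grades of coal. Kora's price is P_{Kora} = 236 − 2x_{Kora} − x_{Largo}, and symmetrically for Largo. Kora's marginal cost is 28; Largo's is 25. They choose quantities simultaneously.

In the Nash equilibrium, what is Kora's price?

Mine Kora's profit: π = x_{Kora}(236 − 2x_{Kora} − x_{Largo}) − 28x_{Kora}.
∂π/∂x_{Kora} = 208 − 4x_{Kora} − x_{Largo} = 0 ⇒ x_{Kora} = 52 − 0.25x_{Largo}.
Similarly x_{Largo} = 52.75 − 0.25x_{Kora}.
Substituting the second reaction function into the first: x_{Kora} = 52 − 0.25(52.75 − 0.25x_{Kora}), which gives 0.9375x_{Kora} = 38.8125 ⇒ x_{Kora} = 41.4.
Then x_{Largo} = 52.75 − 0.25·41.4 = 42.4.
P_{Kora} = 236 − 2·41.4 − 42.4 = 110.8.

110.8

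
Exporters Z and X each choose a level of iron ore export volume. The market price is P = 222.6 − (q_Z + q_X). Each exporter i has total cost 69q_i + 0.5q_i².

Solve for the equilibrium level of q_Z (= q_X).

38.4

Exporter Z's profit: π = q_Z(222.6 − (q_Z + q_X)) − 69q_Z − 0.5q_Z².
∂π/∂q_Z = 153.6 − 3q_Z − q_X = 0, so q_Z = 51.2 − (1/3)q_X.
By symmetry q_X = q_Z; substituting into the reaction function, (4/3)q_Z = 51.2 and q_Z = 38.4.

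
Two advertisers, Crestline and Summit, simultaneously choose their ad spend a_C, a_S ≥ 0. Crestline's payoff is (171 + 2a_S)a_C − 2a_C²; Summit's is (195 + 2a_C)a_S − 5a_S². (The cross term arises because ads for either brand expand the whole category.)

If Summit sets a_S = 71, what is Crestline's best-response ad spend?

Expanding Crestline's payoff: 171a_C + 2a_Sa_C − 2a_C².
∂π/∂a_C = 171 + 2a_S − 4a_C = 0, so a_C = 42.75 + 0.5a_S.
At a_S = 71: a_C = 42.75 + 0.5·71 = 78.25.

78.25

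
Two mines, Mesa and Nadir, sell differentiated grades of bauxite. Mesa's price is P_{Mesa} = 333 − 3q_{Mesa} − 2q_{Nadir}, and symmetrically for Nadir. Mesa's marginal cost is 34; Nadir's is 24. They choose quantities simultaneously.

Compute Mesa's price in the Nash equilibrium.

144.25

Mine Mesa's profit: π = q_{Mesa}(333 − 3q_{Mesa} − 2q_{Nadir}) − 34q_{Mesa}.
∂π/∂q_{Mesa} = 299 − 6q_{Mesa} − 2q_{Nadir} = 0 ⇒ q_{Mesa} = 299/6 − (1/3)q_{Nadir}.
Similarly q_{Nadir} = 51.5 − (1/3)q_{Mesa}.
Plugging q_{Nadir} into Mesa's best response: q_{Mesa} = 299/6 − (1/3)(51.5 − (1/3)q_{Mesa}) ⇒ (8/9)q_{Mesa} = 98/3, so q_{Mesa} = 36.75.
Then q_{Nadir} = 51.5 − (1/3)·36.75 = 39.25.
P_{Mesa} = 333 − 3·36.75 − 2·39.25 = 144.25.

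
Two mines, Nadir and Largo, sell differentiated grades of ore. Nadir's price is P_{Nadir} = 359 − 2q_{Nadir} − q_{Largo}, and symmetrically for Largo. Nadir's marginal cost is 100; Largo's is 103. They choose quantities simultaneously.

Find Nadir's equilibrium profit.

5408

Mine Nadir's profit: π = q_{Nadir}(359 − 2q_{Nadir} − q_{Largo}) − 100q_{Nadir}.
∂π/∂q_{Nadir} = 259 − 4q_{Nadir} − q_{Largo} = 0 ⇒ q_{Nadir} = 64.75 − 0.25q_{Largo}.
Similarly q_{Largo} = 64 − 0.25q_{Nadir}.
Substituting the second reaction function into the first: q_{Nadir} = 64.75 − 0.25(64 − 0.25q_{Nadir}), which gives 0.9375q_{Nadir} = 48.75 ⇒ q_{Nadir} = 52.
Then q_{Largo} = 64 − 0.25·52 = 51.
P_{Nadir} = 359 − 2·52 − 51 = 204.
Profit = (204 − 100)·52 = 5408.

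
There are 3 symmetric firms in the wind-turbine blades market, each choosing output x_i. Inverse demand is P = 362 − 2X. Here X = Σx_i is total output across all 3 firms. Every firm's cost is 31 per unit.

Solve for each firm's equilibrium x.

41.375

A representative firm's profit is π_i = x_i(362 − 2X) − 31x_i, with X = x_i + Σ_{j≠i} x_j.
First-order condition: 331 − 4x_i − 2Σ_{j≠i} x_j = 0.
In a symmetric equilibrium every firm chooses the same x, so Σ_{j≠i} x_j = 2x. The condition becomes 331 − 8x = 0, giving x = 331/8 = 41.375.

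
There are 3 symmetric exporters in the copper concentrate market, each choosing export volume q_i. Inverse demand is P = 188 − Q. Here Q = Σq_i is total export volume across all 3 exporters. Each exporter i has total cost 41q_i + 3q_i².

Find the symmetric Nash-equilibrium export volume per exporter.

A representative exporter's profit is π_i = q_i(188 − Q) − 41q_i − 3q_i², with Q = q_i + Σ_{j≠i} q_j.
First-order condition: 147 − 8q_i − Σ_{j≠i} q_j = 0.
In a symmetric equilibrium every exporter chooses the same q, so Σ_{j≠i} q_j = 2q. The condition becomes 147 − 10q = 0, giving q = 147/10 = 14.7.

14.7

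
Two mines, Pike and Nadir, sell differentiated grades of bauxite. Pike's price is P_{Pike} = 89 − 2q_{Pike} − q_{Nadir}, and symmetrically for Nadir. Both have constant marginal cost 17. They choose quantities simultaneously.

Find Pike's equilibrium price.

45.8

Mine Pike's profit: π = q_{Pike}(89 − 2q_{Pike} − q_{Nadir}) − 17q_{Pike}.
∂π/∂q_{Pike} = 72 − 4q_{Pike} − q_{Nadir} = 0 ⇒ q_{Pike} = 18 − 0.25q_{Nadir}.
By symmetry q_{Nadir} = q_{Pike}; substituting into the reaction function, 1.25q_{Pike} = 18 and q_{Pike} = 14.4.
P_{Pike} = 89 − 2·14.4 − 14.4 = 45.8.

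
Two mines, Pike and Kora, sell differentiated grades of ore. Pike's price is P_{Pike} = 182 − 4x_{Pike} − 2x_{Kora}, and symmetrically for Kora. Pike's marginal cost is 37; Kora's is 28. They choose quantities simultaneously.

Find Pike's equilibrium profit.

Mine Pike's profit: π = x_{Pike}(182 − 4x_{Pike} − 2x_{Kora}) − 37x_{Pike}.
∂π/∂x_{Pike} = 145 − 8x_{Pike} − 2x_{Kora} = 0 ⇒ x_{Pike} = 18.125 − 0.25x_{Kora}.
Similarly x_{Kora} = 19.25 − 0.25x_{Pike}.
Solving the two reaction functions simultaneously: (1 − (−0.25)(−0.25))x_{Pike} = 18.125 − 0.25·19.25, so 0.9375x_{Pike} = 13.3125 and x_{Pike} = 14.2.
Then x_{Kora} = 19.25 − 0.25·14.2 = 15.7.
P_{Pike} = 182 − 4·14.2 − 2·15.7 = 93.8.
Profit = (93.8 − 37)·14.2 = 806.56.

806.56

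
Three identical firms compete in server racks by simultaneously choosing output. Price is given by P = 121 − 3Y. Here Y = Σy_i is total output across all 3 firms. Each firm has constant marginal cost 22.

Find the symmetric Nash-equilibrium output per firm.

8.25

A representative firm's profit is π_i = y_i(121 − 3Y) − 22y_i, with Y = y_i + Σ_{j≠i} y_j.
First-order condition: 99 − 6y_i − 3Σ_{j≠i} y_j = 0.
Imposing symmetry (y_j = y for all j) turns Σ_{j≠i} y_j into 2y, so 99 = 12y and y = 8.25.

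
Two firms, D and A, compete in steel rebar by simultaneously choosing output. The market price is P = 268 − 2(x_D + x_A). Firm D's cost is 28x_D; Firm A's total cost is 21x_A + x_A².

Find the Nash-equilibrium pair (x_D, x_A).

47.3, 25.4

Firm D's profit: π = x_D(268 − 2(x_D + x_A)) − 28x_D.
∂π/∂x_D = 240 − 4x_D − 2x_A = 0, so x_D = 60 − 0.5x_A.
For A: ∂π/∂x_A = 247 − 6x_A − 2x_D = 0 ⇒ x_A = 247/6 − (1/3)x_D.
Solving the two reaction functions simultaneously: (1 − (−0.5)(−1/3))x_D = 60 − 0.5·(247/6), so (5/6)x_D = 473/12 and x_D = 47.3.
Then x_A = 247/6 − (1/3)·47.3 = 25.4.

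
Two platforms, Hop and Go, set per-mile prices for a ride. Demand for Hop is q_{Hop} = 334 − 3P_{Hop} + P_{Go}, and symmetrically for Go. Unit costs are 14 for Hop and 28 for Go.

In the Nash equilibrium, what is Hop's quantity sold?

187.2

Hop's profit: π = (P_{Hop} − 14)(334 − 3P_{Hop} + P_{Go}).
∂π/∂P_{Hop} = 376 − 6P_{Hop} + P_{Go} = 0 ⇒ P_{Hop} = 188/3 + (1/6)P_{Go}.
Similarly P_{Go} = 209/3 + (1/6)P_{Hop}.
Solving the two reaction functions simultaneously: (1 − (1/6)(1/6))P_{Hop} = 188/3 + (1/6)·(209/3), so (35/36)P_{Hop} = 1337/18 and P_{Hop} = 76.4.
Then P_{Go} = 209/3 + (1/6)·76.4 = 82.4.
q_{Hop} = 334 − 3·76.4 + 82.4 = 187.2.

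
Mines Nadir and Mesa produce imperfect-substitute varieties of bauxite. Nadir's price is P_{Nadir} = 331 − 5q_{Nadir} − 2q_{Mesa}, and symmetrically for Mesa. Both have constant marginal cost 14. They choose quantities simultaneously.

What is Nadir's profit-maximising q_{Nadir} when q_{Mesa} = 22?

27.3

Mine Nadir's profit: π = q_{Nadir}(331 − 5q_{Nadir} − 2q_{Mesa}) − 14q_{Nadir}.
∂π/∂q_{Nadir} = 317 − 10q_{Nadir} − 2q_{Mesa} = 0 ⇒ q_{Nadir} = 31.7 − 0.2q_{Mesa}.
At q_{Mesa} = 22: q_{Nadir} = 31.7 − 0.2·22 = 27.3.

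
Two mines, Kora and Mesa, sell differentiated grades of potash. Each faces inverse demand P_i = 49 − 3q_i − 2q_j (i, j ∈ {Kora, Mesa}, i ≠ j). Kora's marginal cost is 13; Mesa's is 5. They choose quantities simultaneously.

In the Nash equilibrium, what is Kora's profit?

Mine Kora's profit: π = q_{Kora}(49 − 3q_{Kora} − 2q_{Mesa}) − 13q_{Kora}.
∂π/∂q_{Kora} = 36 − 6q_{Kora} − 2q_{Mesa} = 0 ⇒ q_{Kora} = 6 − (1/3)q_{Mesa}.
Similarly q_{Mesa} = 22/3 − (1/3)q_{Kora}.
Solving the two reaction functions simultaneously: (1 − (−1/3)(−1/3))q_{Kora} = 6 − (1/3)·(22/3), so (8/9)q_{Kora} = 32/9 and q_{Kora} = 4.
Then q_{Mesa} = 22/3 − (1/3)·4 = 6.
P_{Kora} = 49 − 3·4 − 2·6 = 25.
Profit = (25 − 13)·4 = 48.

48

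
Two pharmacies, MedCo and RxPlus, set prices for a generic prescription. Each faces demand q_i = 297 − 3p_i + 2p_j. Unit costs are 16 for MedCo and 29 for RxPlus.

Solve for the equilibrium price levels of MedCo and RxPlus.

MedCo's profit: π = (p_{MedCo} − 16)(297 − 3p_{MedCo} + 2p_{RxPlus}).
∂π/∂p_{MedCo} = 345 − 6p_{MedCo} + 2p_{RxPlus} = 0 ⇒ p_{MedCo} = 57.5 + (1/3)p_{RxPlus}.
Similarly p_{RxPlus} = 64 + (1/3)p_{MedCo}.
Substituting the second reaction function into the first: p_{MedCo} = 57.5 + (1/3)(64 + (1/3)p_{MedCo}), which gives (8/9)p_{MedCo} = 473/6 ⇒ p_{MedCo} = 88.6875.
Then p_{RxPlus} = 64 + (1/3)·88.6875 = 93.5625.

88.6875, 93.5625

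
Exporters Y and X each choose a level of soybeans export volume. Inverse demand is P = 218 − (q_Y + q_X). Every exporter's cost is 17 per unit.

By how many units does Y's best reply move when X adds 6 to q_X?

-3

Exporter Y's profit: π = q_Y(218 − (q_Y + q_X)) − 17q_Y.
∂π/∂q_Y = 201 − 2q_Y − q_X = 0, so q_Y = 100.5 − 0.5q_X.
The reaction-function slope is −0.5, so a 6-unit rise in q_X moves q_Y by −0.5 × 6 = −3. Y's best response falls — the actions are strategic substitutes.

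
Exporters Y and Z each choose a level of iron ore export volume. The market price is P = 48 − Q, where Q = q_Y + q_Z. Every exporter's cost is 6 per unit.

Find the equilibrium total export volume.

28

Exporter Y's profit: π = q_Y(48 − (q_Y + q_Z)) − 6q_Y.
∂π/∂q_Y = 42 − 2q_Y − q_Z = 0, so q_Y = 21 − 0.5q_Z.
Setting q_Y = q_Z in the reaction function: q_Y = 21 − 0.5q_Y, so q_Y = 21 / 1.5 = 14.
Total export volume: 14 + 14 = 28.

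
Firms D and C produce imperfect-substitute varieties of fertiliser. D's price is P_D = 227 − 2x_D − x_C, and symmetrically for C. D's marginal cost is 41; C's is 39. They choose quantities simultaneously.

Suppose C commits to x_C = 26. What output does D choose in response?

40

Firm D's profit: π = x_D(227 − 2x_D − x_C) − 41x_D.
∂π/∂x_D = 186 − 4x_D − x_C = 0 ⇒ x_D = 46.5 − 0.25x_C.
At x_C = 26: x_D = 46.5 − 0.25·26 = 40.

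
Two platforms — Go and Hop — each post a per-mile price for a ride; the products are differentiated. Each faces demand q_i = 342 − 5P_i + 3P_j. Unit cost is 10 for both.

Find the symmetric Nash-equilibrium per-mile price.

Go's profit: π = (P_{Go} − 10)(342 − 5P_{Go} + 3P_{Hop}).
∂π/∂P_{Go} = 392 − 10P_{Go} + 3P_{Hop} = 0 ⇒ P_{Go} = 39.2 + 0.3P_{Hop}.
The game is symmetric, so in equilibrium P_{Hop} = P_{Go}: the reaction function gives 0.7P_{Go} = 39.2, hence P_{Go} = 56.

56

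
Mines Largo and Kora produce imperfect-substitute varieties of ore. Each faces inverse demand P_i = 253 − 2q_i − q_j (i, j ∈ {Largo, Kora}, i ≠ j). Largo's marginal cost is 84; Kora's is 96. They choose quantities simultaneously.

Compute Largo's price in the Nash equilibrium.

Mine Largo's profit: π = q_{Largo}(253 − 2q_{Largo} − q_{Kora}) − 84q_{Largo}.
∂π/∂q_{Largo} = 169 − 4q_{Largo} − q_{Kora} = 0 ⇒ q_{Largo} = 42.25 − 0.25q_{Kora}.
Similarly q_{Kora} = 39.25 − 0.25q_{Largo}.
Plugging q_{Kora} into Largo's best response: q_{Largo} = 42.25 − 0.25(39.25 − 0.25q_{Largo}) ⇒ 0.9375q_{Largo} = 32.4375, so q_{Largo} = 34.6.
Then q_{Kora} = 39.25 − 0.25·34.6 = 30.6.
P_{Largo} = 253 − 2·34.6 − 30.6 = 153.2.

153.2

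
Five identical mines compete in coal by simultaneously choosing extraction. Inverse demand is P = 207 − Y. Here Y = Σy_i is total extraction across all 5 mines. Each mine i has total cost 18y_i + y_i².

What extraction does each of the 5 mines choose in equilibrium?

A representative mine's profit is π_i = y_i(207 − Y) − 18y_i − y_i², with Y = y_i + Σ_{j≠i} y_j.
First-order condition: 189 − 4y_i − Σ_{j≠i} y_j = 0.
With identical mines, set every y_j = y: then 189 − 4y − 4y = 0, i.e. y = 189/8 = 23.625.

23.625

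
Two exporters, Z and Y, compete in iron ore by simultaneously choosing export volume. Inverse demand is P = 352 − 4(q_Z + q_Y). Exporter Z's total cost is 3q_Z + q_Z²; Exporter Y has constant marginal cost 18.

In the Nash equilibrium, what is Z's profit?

Exporter Z's profit: π = q_Z(352 − 4(q_Z + q_Y)) − 3q_Z − q_Z².
∂π/∂q_Z = 349 − 10q_Z − 4q_Y = 0, so q_Z = 34.9 − 0.4q_Y.
For Y: ∂π/∂q_Y = 334 − 8q_Y − 4q_Z = 0 ⇒ q_Y = 41.75 − 0.5q_Z.
Plugging q_Y into Z's best response: q_Z = 34.9 − 0.4(41.75 − 0.5q_Z) ⇒ 0.8q_Z = 18.2, so q_Z = 22.75.
Then q_Y = 41.75 − 0.5·22.75 = 30.375.
Price P = 352 − 4·53.125 = 139.5.
Z's profit: (139.5 − 3)·22.75 − (22.75)² = 2587.8125.

2587.8125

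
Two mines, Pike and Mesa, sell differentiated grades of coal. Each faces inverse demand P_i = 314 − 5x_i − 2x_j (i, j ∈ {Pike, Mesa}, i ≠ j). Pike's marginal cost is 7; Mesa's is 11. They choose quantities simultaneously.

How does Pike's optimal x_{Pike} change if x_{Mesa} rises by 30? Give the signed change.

-6

Mine Pike's profit: π = x_{Pike}(314 − 5x_{Pike} − 2x_{Mesa}) − 7x_{Pike}.
∂π/∂x_{Pike} = 307 − 10x_{Pike} − 2x_{Mesa} = 0 ⇒ x_{Pike} = 30.7 − 0.2x_{Mesa}.
The reaction-function slope is −0.2, so a 30-unit rise in x_{Mesa} moves x_{Pike} by −0.2 × 30 = −6. Pike's best response falls — the actions are strategic substitutes.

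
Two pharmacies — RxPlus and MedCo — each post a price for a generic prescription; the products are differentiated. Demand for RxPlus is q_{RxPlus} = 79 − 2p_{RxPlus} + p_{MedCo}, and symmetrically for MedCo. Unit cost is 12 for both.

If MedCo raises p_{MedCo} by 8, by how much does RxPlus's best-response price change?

2

RxPlus's profit: π = (p_{RxPlus} − 12)(79 − 2p_{RxPlus} + p_{MedCo}).
∂π/∂p_{RxPlus} = 103 − 4p_{RxPlus} + p_{MedCo} = 0 ⇒ p_{RxPlus} = 25.75 + 0.25p_{MedCo}.
The reaction-function slope is 0.25, so an 8-unit rise in p_{MedCo} moves p_{RxPlus} by 0.25 × 8 = 2. RxPlus's best response rises — the actions are strategic complements.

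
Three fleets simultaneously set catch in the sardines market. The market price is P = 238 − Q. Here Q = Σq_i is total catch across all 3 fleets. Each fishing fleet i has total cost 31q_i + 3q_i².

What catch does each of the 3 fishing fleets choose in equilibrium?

A representative fishing fleet's profit is π_i = q_i(238 − Q) − 31q_i − 3q_i², with Q = q_i + Σ_{j≠i} q_j.
First-order condition: 207 − 8q_i − Σ_{j≠i} q_j = 0.
With identical fishing fleets, set every q_j = q: then 207 − 8q − 2q = 0, i.e. q = 207/10 = 20.7.

20.7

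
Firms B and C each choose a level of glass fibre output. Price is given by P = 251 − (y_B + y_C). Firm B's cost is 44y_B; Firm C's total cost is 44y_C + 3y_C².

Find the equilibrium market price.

140.6

Firm B's profit: π = y_B(251 − (y_B + y_C)) − 44y_B.
∂π/∂y_B = 207 − 2y_B − y_C = 0, so y_B = 103.5 − 0.5y_C.
For C: ∂π/∂y_C = 207 − 8y_C − y_B = 0 ⇒ y_C = 25.875 − 0.125y_B.
Solving the two reaction functions simultaneously: (1 − (−0.5)(−0.125))y_B = 103.5 − 0.5·25.875, so 0.9375y_B = 90.5625 and y_B = 96.6.
Then y_C = 25.875 − 0.125·96.6 = 13.8.
Equilibrium price: P = 251 − 110.4 = 140.6.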